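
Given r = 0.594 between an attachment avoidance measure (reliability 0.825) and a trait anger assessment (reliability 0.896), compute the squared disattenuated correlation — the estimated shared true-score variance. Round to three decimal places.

Disattenuated r = 0.594 / √(0.825 × 0.896) = 0.594 / 0.8598 = 0.6909.
Shared true-score variance = 0.6909² = 0.4773 ≈ 0.477.

0.477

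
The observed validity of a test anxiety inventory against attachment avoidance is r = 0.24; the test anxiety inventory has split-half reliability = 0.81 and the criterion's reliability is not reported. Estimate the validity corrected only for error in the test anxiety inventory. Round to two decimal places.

Single correction: r_c = r_obs / √r_xx = 0.24 / √0.81 = 0.24 / 0.9000 ≈ 0.27.

0.27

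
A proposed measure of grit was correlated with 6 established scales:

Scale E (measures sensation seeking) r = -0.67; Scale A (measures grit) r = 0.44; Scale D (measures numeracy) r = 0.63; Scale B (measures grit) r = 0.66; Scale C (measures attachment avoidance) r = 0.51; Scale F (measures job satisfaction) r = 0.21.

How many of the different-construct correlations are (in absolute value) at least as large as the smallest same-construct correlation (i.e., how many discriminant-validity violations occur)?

Convergent (same construct = grit): Scale A, Scale B.
Smallest convergent = 0.44. Discriminant |r|: 0.67, 0.63, 0.51, 0.21; count ≥ 0.44 → 3.

3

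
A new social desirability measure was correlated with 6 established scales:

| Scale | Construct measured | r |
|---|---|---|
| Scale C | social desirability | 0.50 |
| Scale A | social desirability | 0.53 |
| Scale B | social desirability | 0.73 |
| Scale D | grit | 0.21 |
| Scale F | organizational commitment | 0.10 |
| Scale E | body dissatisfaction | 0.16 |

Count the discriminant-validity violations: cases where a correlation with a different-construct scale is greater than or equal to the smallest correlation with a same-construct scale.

Convergent (same construct = social desirability): Scale C, Scale A, Scale B.
Smallest convergent = 0.50. Discriminant values: 0.21, 0.10, 0.16; count ≥ 0.50 → 0.

0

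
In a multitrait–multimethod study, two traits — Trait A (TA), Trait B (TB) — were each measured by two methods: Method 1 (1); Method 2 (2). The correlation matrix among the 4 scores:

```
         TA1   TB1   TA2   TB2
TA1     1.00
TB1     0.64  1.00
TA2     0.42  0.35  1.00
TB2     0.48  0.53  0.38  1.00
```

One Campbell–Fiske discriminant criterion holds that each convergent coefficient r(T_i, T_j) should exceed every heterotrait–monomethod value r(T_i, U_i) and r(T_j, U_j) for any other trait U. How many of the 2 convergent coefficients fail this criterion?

2

Checking each validity diagonal entry against its comparison values:
TA (methods 1·2): 0.42 vs {0.64, 0.38} → fail.
TB (methods 1·2): 0.53 vs {0.64, 0.38} → fail.
2 of 2 fail.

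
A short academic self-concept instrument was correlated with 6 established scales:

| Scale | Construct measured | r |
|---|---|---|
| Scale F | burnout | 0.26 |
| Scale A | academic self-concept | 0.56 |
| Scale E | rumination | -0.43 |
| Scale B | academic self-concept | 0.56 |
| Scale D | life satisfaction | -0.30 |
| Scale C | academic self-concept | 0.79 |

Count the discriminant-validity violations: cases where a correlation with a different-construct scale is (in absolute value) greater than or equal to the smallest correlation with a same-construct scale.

Convergent (same construct = academic self-concept): Scale A, Scale B, Scale C.
Smallest convergent = 0.56. Discriminant |r|: 0.26, 0.43, 0.30; count ≥ 0.56 → 0.

0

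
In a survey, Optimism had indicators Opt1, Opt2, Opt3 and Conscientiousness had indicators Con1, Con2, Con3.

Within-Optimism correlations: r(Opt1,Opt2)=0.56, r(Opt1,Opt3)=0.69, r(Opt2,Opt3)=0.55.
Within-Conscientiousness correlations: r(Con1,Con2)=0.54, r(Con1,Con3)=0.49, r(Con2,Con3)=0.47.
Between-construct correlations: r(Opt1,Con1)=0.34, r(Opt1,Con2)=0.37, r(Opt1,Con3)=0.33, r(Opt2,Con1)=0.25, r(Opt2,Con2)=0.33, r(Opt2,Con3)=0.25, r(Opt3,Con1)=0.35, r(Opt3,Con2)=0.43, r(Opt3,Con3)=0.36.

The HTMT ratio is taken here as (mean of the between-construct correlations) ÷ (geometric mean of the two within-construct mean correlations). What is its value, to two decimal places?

Mean between = 3.01/9 = 0.3344.
Mean within-Opt = 1.80/3 = 0.6000; mean within-Con = 1.50/3 = 0.5000.
Geometric mean = √(0.6000 × 0.5000) = 0.5477.
HTMT = 0.3344 / 0.5477 = 0.61.

0.61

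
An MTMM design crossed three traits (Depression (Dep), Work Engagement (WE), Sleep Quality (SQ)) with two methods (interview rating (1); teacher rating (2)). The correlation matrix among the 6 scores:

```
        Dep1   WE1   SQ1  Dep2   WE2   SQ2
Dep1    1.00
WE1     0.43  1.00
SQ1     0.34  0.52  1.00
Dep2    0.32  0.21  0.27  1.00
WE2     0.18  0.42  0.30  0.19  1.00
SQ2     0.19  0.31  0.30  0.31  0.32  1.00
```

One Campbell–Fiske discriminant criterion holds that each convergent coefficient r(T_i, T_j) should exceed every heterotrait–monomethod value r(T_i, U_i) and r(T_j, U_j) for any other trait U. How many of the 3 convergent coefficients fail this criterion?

3

Each convergent coefficient versus the relevant comparison correlations:
Dep (methods 1·2): 0.32 vs {0.43, 0.19, 0.34, 0.31} → fail.
WE (methods 1·2): 0.42 vs {0.43, 0.19, 0.52, 0.32} → fail.
SQ (methods 1·2): 0.30 vs {0.34, 0.31, 0.52, 0.32} → fail.
3 of 3 fail.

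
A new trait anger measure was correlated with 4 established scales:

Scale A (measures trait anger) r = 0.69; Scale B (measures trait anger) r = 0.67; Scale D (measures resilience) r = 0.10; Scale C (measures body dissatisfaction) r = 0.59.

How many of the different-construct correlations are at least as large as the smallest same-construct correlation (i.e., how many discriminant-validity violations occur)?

Convergent (same construct = trait anger): Scale A, Scale B.
Smallest convergent = 0.67. Discriminant values: 0.10, 0.59; count ≥ 0.67 → 0.

0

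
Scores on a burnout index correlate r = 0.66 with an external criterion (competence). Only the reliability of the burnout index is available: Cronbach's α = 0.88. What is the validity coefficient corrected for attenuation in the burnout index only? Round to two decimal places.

Single correction: r_c = r_obs / √r_xx = 0.66 / √0.88 = 0.66 / 0.9381 ≈ 0.70.

0.70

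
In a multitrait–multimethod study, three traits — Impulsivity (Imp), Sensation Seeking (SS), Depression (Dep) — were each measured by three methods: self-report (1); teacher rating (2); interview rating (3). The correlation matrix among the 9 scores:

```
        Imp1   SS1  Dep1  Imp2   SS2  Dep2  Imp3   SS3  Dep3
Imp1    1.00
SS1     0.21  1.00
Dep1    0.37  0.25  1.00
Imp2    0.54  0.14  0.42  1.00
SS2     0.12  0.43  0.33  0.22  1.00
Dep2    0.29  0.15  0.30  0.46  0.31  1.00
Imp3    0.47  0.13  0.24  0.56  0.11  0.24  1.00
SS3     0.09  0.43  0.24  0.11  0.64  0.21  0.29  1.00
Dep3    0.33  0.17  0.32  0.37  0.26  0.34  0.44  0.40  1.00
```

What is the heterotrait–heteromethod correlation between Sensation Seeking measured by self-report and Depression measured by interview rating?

Different traits and methods: r(SS1, Dep3) = 0.17.

0.17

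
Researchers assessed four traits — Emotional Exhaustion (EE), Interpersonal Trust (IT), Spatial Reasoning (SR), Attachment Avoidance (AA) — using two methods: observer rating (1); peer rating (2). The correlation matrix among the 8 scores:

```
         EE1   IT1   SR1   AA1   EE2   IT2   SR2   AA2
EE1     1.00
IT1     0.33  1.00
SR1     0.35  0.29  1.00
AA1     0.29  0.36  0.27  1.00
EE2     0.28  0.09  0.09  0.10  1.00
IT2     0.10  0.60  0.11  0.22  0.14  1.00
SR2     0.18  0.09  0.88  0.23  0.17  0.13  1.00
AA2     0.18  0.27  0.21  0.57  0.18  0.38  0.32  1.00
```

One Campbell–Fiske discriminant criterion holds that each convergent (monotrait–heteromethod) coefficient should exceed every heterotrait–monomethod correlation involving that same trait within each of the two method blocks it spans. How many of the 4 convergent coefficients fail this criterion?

Convergent coefficients and their comparison sets:
EE (methods 1·2): 0.28 vs {0.33, 0.14, 0.35, 0.17, 0.29, 0.18} → fail.
IT (methods 1·2): 0.60 vs {0.33, 0.14, 0.29, 0.13, 0.36, 0.38} → pass.
SR (methods 1·2): 0.88 vs {0.35, 0.17, 0.29, 0.13, 0.27, 0.32} → pass.
AA (methods 1·2): 0.57 vs {0.29, 0.18, 0.36, 0.38, 0.27, 0.32} → pass.
1 of 4 fail.

1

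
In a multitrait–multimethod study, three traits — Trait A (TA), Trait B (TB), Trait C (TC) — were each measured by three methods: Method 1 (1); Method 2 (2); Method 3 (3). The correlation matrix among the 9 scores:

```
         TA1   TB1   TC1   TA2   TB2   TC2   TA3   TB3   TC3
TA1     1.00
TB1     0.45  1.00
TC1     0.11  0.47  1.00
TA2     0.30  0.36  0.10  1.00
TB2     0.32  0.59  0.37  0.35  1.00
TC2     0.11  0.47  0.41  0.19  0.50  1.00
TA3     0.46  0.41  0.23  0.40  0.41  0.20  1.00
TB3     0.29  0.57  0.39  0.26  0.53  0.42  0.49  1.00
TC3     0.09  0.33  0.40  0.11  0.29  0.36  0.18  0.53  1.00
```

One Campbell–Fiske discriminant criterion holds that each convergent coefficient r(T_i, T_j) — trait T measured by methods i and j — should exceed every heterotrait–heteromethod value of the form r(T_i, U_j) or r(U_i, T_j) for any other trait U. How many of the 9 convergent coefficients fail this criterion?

4

Checking each validity diagonal entry against its comparison values:
TA (methods 1·2): 0.30 vs {0.32, 0.36, 0.11, 0.10} → fail.
TA (methods 1·3): 0.46 vs {0.29, 0.41, 0.09, 0.23} → pass.
TA (methods 2·3): 0.40 vs {0.26, 0.41, 0.11, 0.20} → fail.
TB (methods 1·2): 0.59 vs {0.36, 0.32, 0.47, 0.37} → pass.
TB (methods 1·3): 0.57 vs {0.41, 0.29, 0.33, 0.39} → pass.
TB (methods 2·3): 0.53 vs {0.41, 0.26, 0.29, 0.42} → pass.
TC (methods 1·2): 0.41 vs {0.10, 0.11, 0.37, 0.47} → fail.
TC (methods 1·3): 0.40 vs {0.23, 0.09, 0.39, 0.33} → pass.
TC (methods 2·3): 0.36 vs {0.20, 0.11, 0.42, 0.29} → fail.
4 of 9 fail.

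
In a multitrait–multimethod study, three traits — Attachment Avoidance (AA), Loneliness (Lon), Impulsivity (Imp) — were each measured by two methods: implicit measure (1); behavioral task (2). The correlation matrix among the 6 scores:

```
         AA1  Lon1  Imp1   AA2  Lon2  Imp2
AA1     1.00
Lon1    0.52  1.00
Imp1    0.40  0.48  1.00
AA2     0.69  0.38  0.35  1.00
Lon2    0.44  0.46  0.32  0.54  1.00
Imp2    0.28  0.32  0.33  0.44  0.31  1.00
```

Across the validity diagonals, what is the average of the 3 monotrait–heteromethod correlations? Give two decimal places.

Convergent values: 0.69, 0.46, 0.33; mean = 1.48/3 = 0.49.

0.49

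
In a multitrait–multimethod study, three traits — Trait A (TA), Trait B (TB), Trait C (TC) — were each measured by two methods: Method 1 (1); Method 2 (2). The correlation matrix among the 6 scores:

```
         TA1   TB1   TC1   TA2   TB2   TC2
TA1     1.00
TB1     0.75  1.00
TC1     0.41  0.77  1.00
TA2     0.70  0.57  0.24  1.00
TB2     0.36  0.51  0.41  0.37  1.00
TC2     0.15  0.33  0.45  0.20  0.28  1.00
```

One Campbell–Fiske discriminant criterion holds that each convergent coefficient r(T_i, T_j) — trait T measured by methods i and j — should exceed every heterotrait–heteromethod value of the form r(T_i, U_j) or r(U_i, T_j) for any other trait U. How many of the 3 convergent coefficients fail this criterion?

1

Each convergent coefficient versus the relevant comparison correlations:
TA (methods 1·2): 0.70 vs {0.36, 0.57, 0.15, 0.24} → pass.
TB (methods 1·2): 0.51 vs {0.57, 0.36, 0.33, 0.41} → fail.
TC (methods 1·2): 0.45 vs {0.24, 0.15, 0.41, 0.33} → pass.
1 of 3 fail.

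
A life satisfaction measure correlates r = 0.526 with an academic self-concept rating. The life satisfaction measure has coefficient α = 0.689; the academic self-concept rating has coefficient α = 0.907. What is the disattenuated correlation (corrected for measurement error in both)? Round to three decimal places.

r_true = r_obs / √(r_xx · r_yy) = 0.526 / √(0.689 × 0.907) = 0.526 / √0.624923 = 0.526 / 0.7905 ≈ 0.665.

0.665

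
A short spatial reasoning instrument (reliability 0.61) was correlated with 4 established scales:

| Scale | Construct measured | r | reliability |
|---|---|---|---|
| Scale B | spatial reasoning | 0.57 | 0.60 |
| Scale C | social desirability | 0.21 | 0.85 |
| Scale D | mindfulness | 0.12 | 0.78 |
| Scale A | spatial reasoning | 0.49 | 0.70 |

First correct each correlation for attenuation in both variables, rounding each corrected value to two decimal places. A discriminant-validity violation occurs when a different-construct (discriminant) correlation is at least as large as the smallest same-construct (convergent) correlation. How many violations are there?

0

Disattenuated r (r / √(r_scale · r_new)):
  Scale B (conv): 0.57 / √(0.60·0.61) = 0.94
  Scale C (disc): 0.21 / √(0.85·0.61) = 0.29
  Scale D (disc): 0.12 / √(0.78·0.61) = 0.17
  Scale A (conv): 0.49 / √(0.70·0.61) = 0.75
Smallest convergent = 0.75. Discriminant values: 0.29, 0.17; count ≥ 0.75 → 0.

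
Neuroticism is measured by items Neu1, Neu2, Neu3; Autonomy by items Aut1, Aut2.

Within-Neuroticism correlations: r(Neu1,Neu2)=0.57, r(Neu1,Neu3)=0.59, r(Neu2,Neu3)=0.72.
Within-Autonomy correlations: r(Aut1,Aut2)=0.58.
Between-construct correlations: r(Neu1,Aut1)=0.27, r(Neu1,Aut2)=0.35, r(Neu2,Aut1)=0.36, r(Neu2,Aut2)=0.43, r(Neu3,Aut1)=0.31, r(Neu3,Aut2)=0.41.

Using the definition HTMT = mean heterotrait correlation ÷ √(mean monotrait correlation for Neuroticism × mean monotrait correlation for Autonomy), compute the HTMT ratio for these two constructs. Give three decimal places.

Between-construct mean = 2.13/6 = 0.3550.
Mean within-Neu = 1.88/3 = 0.6267; mean within-Aut = 0.58/1 = 0.5800.
Geometric mean = √(0.6267 × 0.5800) = 0.6029.
HTMT = 0.3550 / 0.6029 = 0.589.

0.589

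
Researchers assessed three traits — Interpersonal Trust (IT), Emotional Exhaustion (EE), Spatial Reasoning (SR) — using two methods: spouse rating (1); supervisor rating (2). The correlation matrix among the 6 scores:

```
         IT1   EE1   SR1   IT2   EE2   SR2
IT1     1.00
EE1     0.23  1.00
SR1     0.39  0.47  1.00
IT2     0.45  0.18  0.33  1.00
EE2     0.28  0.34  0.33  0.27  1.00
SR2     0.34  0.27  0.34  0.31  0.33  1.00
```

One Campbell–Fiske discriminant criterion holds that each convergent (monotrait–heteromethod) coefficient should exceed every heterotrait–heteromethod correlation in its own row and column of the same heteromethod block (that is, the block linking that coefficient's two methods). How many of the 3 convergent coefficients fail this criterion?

1

Convergent coefficients and their comparison sets:
IT (methods 1·2): 0.45 vs {0.28, 0.18, 0.34, 0.33} → pass.
EE (methods 1·2): 0.34 vs {0.18, 0.28, 0.27, 0.33} → pass.
SR (methods 1·2): 0.34 vs {0.33, 0.34, 0.33, 0.27} → fail.
1 of 3 fail.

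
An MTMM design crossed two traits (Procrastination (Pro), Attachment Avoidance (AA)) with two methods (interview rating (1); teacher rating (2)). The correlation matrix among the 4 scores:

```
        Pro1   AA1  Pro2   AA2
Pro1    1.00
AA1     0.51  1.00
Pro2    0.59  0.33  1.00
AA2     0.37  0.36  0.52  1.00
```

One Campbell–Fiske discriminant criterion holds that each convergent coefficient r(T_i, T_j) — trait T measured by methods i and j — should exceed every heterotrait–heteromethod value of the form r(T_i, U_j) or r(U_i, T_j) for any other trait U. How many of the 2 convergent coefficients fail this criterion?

1

Convergent coefficients and their comparison sets:
Pro (methods 1·2): 0.59 vs {0.37, 0.33} → pass.
AA (methods 1·2): 0.36 vs {0.33, 0.37} → fail.
1 of 2 fail.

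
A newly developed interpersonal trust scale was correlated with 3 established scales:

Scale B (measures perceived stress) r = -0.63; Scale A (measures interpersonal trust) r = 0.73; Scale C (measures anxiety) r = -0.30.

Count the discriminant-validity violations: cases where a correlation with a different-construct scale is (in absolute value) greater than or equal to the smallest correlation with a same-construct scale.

0

Convergent (same construct = interpersonal trust): Scale A.
Smallest convergent = 0.73. Discriminant |r|: 0.63, 0.30; count ≥ 0.73 → 0.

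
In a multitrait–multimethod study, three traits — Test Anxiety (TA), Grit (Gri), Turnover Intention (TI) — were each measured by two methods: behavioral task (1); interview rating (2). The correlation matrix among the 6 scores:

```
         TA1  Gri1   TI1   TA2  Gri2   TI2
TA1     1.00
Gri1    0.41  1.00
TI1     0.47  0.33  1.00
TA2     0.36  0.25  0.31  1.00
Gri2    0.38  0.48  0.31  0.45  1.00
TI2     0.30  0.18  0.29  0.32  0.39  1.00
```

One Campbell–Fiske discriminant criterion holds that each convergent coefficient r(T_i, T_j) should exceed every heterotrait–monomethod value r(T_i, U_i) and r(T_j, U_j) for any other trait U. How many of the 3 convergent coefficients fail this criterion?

Convergent coefficients and their comparison sets:
TA (methods 1·2): 0.36 vs {0.41, 0.45, 0.47, 0.32} → fail.
Gri (methods 1·2): 0.48 vs {0.41, 0.45, 0.33, 0.39} → pass.
TI (methods 1·2): 0.29 vs {0.47, 0.32, 0.33, 0.39} → fail.
2 of 3 fail.

2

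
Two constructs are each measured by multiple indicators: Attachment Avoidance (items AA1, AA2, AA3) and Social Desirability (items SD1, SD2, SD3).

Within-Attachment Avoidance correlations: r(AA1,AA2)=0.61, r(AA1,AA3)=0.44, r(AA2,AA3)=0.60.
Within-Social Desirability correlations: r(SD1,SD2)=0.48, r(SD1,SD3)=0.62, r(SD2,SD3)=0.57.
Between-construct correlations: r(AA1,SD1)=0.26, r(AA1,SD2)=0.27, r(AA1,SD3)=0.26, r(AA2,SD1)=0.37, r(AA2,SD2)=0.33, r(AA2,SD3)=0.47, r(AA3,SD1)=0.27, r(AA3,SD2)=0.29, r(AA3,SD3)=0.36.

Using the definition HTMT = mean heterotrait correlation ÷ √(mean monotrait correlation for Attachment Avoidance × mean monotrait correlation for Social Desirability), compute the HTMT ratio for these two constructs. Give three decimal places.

Between-construct mean = 2.88/9 = 0.3200.
Mean within-AA = 1.65/3 = 0.5500; mean within-SD = 1.67/3 = 0.5567.
Geometric mean = √(0.5500 × 0.5567) = 0.5533.
HTMT = 0.3200 / 0.5533 = 0.578.

0.578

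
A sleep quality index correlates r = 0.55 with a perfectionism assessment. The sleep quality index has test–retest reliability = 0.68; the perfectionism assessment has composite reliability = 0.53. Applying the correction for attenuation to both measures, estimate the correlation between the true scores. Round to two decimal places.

r_true = r_obs / √(r_xx · r_yy) = 0.55 / √(0.68 × 0.53) = 0.55 / √0.3604 = 0.55 / 0.6003 ≈ 0.92.

0.92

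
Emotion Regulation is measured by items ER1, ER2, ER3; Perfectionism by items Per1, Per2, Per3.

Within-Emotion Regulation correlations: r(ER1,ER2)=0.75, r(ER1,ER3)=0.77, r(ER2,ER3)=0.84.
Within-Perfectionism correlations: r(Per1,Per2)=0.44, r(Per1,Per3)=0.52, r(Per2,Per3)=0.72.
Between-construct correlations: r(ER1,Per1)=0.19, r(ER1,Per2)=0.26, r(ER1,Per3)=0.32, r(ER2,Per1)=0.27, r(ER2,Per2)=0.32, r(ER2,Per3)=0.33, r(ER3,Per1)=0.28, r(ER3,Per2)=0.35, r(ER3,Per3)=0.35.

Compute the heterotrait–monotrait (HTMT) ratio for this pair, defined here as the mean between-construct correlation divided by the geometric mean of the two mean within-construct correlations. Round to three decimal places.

0.447

Mean heterotrait r = 2.67/9 = 0.2967.
Mean within-ER = 2.36/3 = 0.7867; mean within-Per = 1.68/3 = 0.5600.
Geometric mean = √(0.7867 × 0.5600) = 0.6637.
HTMT = 0.2967 / 0.6637 = 0.447.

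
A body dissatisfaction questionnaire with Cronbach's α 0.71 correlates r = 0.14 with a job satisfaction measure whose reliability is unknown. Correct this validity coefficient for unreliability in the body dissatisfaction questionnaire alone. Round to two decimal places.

0.17

Single correction: r_c = r_obs / √r_xx = 0.14 / √0.71 = 0.14 / 0.8426 ≈ 0.17.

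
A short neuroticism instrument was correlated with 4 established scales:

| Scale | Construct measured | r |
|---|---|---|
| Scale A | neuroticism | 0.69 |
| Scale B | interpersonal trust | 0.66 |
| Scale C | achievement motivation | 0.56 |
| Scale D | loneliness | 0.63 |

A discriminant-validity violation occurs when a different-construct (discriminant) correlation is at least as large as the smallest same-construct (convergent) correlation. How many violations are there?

0

Convergent (same construct = neuroticism): Scale A.
Smallest convergent = 0.69. Discriminant values: 0.66, 0.56, 0.63; count ≥ 0.69 → 0.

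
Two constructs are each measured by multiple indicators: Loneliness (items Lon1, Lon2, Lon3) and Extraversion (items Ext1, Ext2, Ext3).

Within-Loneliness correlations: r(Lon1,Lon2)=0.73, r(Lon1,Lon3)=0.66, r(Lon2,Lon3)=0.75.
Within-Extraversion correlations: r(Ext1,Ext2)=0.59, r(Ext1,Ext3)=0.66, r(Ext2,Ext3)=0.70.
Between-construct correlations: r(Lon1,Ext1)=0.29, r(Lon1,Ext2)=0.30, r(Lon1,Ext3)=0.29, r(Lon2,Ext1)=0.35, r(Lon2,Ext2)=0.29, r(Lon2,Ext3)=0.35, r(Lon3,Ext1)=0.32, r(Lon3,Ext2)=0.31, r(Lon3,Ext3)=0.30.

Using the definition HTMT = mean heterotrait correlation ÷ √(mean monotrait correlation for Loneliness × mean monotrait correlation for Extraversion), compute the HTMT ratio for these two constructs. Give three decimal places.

Mean heterotrait r = 2.80/9 = 0.3111.
Mean within-Lon = 2.14/3 = 0.7133; mean within-Ext = 1.95/3 = 0.6500.
Geometric mean = √(0.7133 × 0.6500) = 0.6809.
HTMT = 0.3111 / 0.6809 = 0.457.

0.457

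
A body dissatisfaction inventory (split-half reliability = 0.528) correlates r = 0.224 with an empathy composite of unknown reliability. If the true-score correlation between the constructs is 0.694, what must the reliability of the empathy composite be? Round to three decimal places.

r_true = r_obs / √(r_xx · r_yy) ⇒ 0.694 = 0.224 / √(0.528 · r_yy).
√(0.528 · r_yy) = 0.224 / 0.694 = 0.3228; 0.528 · r_yy = 0.1042; r_yy = 0.1042 / 0.528 ≈ 0.197.

0.197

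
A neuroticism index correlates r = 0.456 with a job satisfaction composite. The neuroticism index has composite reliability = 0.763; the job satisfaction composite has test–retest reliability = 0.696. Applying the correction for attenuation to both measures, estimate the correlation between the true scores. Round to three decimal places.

0.626

r_true = r_obs / √(r_xx · r_yy) = 0.456 / √(0.763 × 0.696) = 0.456 / √0.531048 = 0.456 / 0.7287 ≈ 0.626.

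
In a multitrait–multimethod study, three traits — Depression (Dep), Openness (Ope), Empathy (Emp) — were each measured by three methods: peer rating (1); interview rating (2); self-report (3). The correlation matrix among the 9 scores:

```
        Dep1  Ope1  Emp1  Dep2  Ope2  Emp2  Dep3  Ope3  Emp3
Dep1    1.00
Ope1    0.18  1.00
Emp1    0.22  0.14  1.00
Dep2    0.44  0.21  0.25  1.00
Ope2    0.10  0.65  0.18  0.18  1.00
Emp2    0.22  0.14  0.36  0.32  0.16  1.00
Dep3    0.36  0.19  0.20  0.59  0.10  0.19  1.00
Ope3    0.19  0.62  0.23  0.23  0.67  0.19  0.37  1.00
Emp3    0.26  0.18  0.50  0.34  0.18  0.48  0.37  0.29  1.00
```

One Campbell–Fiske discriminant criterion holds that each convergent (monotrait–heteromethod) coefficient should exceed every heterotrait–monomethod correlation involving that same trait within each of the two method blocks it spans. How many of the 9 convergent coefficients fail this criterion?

Checking each validity diagonal entry against its comparison values:
Dep (methods 1·2): 0.44 vs {0.18, 0.18, 0.22, 0.32} → pass.
Dep (methods 1·3): 0.36 vs {0.18, 0.37, 0.22, 0.37} → fail.
Dep (methods 2·3): 0.59 vs {0.18, 0.37, 0.32, 0.37} → pass.
Ope (methods 1·2): 0.65 vs {0.18, 0.18, 0.14, 0.16} → pass.
Ope (methods 1·3): 0.62 vs {0.18, 0.37, 0.14, 0.29} → pass.
Ope (methods 2·3): 0.67 vs {0.18, 0.37, 0.16, 0.29} → pass.
Emp (methods 1·2): 0.36 vs {0.22, 0.32, 0.14, 0.16} → pass.
Emp (methods 1·3): 0.50 vs {0.22, 0.37, 0.14, 0.29} → pass.
Emp (methods 2·3): 0.48 vs {0.32, 0.37, 0.16, 0.29} → pass.
1 of 9 fail.

1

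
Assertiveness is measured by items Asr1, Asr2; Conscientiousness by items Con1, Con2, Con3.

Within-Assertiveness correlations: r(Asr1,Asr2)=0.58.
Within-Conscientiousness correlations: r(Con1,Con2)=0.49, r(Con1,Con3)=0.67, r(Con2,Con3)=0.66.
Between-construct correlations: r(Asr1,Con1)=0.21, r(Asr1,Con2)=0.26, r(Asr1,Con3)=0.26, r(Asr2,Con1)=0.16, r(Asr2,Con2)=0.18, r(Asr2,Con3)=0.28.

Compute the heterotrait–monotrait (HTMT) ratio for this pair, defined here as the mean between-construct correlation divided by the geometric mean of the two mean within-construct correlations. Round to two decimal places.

0.38

Between-construct mean = 1.35/6 = 0.2250.
Mean within-Asr = 0.58/1 = 0.5800; mean within-Con = 1.82/3 = 0.6067.
Geometric mean = √(0.5800 × 0.6067) = 0.5932.
HTMT = 0.2250 / 0.5932 = 0.38.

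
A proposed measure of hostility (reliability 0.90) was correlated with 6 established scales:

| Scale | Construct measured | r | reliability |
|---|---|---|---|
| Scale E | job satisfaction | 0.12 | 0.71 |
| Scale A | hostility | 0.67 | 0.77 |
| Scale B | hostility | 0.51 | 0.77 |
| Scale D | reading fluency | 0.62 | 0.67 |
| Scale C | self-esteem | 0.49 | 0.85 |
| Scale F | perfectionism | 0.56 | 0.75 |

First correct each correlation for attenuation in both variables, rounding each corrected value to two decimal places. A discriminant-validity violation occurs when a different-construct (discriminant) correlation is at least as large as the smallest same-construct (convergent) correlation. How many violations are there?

Disattenuated r (r / √(r_scale · r_new)):
  Scale E (disc): 0.12 / √(0.71·0.90) = 0.15
  Scale A (conv): 0.67 / √(0.77·0.90) = 0.80
  Scale B (conv): 0.51 / √(0.77·0.90) = 0.61
  Scale D (disc): 0.62 / √(0.67·0.90) = 0.80
  Scale C (disc): 0.49 / √(0.85·0.90) = 0.56
  Scale F (disc): 0.56 / √(0.75·0.90) = 0.68
Smallest convergent = 0.61. Discriminant values: 0.15, 0.80, 0.56, 0.68; count ≥ 0.61 → 2.

2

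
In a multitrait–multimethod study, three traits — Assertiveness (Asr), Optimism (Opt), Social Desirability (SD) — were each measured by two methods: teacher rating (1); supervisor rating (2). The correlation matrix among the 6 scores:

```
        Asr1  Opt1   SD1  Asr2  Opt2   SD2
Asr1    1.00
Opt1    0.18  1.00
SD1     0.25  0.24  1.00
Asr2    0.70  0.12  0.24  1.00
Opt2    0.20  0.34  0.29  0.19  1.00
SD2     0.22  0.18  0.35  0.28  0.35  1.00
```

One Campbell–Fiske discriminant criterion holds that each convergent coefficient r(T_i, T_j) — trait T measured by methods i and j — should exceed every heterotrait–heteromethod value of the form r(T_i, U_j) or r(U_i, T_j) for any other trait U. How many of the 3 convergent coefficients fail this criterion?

Convergent coefficients and their comparison sets:
Asr (methods 1·2): 0.70 vs {0.20, 0.12, 0.22, 0.24} → pass.
Opt (methods 1·2): 0.34 vs {0.12, 0.20, 0.18, 0.29} → pass.
SD (methods 1·2): 0.35 vs {0.24, 0.22, 0.29, 0.18} → pass.
0 of 3 fail.

0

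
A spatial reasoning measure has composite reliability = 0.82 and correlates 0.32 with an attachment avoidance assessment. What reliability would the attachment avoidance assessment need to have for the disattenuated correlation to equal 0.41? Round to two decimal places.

r_true = r_obs / √(r_xx · r_yy) ⇒ 0.41 = 0.32 / √(0.82 · r_yy).
√(0.82 · r_yy) = 0.32 / 0.41 = 0.7805; 0.82 · r_yy = 0.6092; r_yy = 0.6092 / 0.82 ≈ 0.74.

0.74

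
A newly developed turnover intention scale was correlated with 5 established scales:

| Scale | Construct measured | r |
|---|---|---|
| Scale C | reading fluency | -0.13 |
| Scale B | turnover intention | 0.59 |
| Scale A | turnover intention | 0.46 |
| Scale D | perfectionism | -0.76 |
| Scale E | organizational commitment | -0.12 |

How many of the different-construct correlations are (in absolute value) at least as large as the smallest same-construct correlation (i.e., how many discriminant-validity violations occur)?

Convergent (same construct = turnover intention): Scale B, Scale A.
Smallest convergent = 0.46. Discriminant |r|: 0.13, 0.76, 0.12; count ≥ 0.46 → 1.

1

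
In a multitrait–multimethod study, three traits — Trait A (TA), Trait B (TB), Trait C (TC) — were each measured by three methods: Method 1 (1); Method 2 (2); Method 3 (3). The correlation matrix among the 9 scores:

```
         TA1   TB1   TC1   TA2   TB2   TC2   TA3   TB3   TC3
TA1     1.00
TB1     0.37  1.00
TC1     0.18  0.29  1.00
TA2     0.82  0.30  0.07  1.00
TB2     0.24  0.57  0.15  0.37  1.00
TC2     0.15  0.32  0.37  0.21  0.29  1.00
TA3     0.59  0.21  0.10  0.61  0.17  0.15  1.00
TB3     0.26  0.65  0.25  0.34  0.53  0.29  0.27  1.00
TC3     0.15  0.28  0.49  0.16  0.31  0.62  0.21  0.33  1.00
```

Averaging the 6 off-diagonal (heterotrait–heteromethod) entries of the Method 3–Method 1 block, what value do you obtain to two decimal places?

0.21

HTHM values (method 3 × method 1): 0.21, 0.10, 0.26, 0.25, 0.15, 0.28; mean = 1.25/6 = 0.21.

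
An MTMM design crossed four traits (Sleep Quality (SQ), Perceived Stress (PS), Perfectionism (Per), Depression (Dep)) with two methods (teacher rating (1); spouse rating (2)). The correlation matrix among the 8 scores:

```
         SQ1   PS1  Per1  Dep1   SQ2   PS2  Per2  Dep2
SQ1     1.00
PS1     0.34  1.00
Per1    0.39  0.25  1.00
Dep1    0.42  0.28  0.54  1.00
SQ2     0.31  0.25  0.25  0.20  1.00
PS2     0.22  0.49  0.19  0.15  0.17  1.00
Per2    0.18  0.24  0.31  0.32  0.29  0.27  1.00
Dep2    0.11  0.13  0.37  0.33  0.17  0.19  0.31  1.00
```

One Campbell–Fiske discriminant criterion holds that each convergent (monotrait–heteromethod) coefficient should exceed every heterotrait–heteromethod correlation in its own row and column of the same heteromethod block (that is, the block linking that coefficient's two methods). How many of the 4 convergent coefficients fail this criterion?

Convergent coefficients and their comparison sets:
SQ (methods 1·2): 0.31 vs {0.22, 0.25, 0.18, 0.25, 0.11, 0.20} → pass.
PS (methods 1·2): 0.49 vs {0.25, 0.22, 0.24, 0.19, 0.13, 0.15} → pass.
Per (methods 1·2): 0.31 vs {0.25, 0.18, 0.19, 0.24, 0.37, 0.32} → fail.
Dep (methods 1·2): 0.33 vs {0.20, 0.11, 0.15, 0.13, 0.32, 0.37} → fail.
2 of 4 fail.

2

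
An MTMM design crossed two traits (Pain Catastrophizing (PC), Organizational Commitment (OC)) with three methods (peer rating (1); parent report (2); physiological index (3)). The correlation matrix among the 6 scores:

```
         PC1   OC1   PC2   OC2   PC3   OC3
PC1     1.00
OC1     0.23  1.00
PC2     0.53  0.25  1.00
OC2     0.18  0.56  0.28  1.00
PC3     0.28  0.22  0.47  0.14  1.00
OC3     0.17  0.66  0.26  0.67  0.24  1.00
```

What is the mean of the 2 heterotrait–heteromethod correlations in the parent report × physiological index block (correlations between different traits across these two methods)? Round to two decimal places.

0.20

HTHM values (method 2 × method 3): 0.26, 0.14; mean = 0.40/2 = 0.20.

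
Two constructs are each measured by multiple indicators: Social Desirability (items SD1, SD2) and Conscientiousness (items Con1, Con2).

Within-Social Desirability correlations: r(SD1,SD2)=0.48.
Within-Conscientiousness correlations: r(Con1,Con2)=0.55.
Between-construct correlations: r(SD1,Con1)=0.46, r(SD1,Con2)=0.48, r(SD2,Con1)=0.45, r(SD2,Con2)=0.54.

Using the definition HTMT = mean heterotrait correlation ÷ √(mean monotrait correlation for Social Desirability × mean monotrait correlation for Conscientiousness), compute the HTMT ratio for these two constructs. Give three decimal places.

0.939

Between-construct mean = 1.93/4 = 0.4825.
Mean within-SD = 0.48/1 = 0.4800; mean within-Con = 0.55/1 = 0.5500.
Geometric mean = √(0.4800 × 0.5500) = 0.5138.
HTMT = 0.4825 / 0.5138 = 0.939.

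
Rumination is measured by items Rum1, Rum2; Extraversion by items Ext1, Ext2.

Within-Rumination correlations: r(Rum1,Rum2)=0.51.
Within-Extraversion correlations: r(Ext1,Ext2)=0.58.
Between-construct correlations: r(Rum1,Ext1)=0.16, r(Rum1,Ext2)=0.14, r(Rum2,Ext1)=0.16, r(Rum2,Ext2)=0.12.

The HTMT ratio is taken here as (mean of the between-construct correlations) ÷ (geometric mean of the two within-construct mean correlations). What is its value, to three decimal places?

0.267

Between-construct mean = 0.58/4 = 0.1450.
Mean within-Rum = 0.51/1 = 0.5100; mean within-Ext = 0.58/1 = 0.5800.
Geometric mean = √(0.5100 × 0.5800) = 0.5439.
HTMT = 0.1450 / 0.5439 = 0.267.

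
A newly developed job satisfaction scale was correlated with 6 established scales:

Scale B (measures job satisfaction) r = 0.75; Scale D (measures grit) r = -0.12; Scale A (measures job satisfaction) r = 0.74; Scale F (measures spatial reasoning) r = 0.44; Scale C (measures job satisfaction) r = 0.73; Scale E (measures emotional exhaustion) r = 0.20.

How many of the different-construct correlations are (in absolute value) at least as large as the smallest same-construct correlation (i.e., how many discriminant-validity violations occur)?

Convergent (same construct = job satisfaction): Scale B, Scale A, Scale C.
Smallest convergent = 0.73. Discriminant |r|: 0.12, 0.44, 0.20; count ≥ 0.73 → 0.

0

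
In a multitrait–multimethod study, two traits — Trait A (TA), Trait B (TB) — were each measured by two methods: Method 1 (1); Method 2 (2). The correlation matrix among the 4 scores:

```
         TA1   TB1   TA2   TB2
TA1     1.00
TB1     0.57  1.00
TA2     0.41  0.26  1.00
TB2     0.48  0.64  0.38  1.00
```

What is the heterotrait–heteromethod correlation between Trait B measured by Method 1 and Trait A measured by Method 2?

0.26

Different traits and methods: r(TB1, TA2) = 0.26.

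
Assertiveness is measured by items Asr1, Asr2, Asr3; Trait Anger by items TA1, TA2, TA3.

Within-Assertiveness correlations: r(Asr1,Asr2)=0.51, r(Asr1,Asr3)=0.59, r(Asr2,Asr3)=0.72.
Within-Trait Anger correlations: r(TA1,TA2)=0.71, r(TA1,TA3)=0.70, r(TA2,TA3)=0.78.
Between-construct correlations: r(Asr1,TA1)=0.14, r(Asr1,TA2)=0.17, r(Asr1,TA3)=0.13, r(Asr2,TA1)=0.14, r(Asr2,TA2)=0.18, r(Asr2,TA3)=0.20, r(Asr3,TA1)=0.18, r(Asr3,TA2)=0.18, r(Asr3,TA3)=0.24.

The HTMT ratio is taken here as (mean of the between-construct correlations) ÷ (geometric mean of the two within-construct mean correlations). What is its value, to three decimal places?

Mean heterotrait r = 1.56/9 = 0.1733.
Mean within-Asr = 1.82/3 = 0.6067; mean within-TA = 2.19/3 = 0.7300.
Geometric mean = √(0.6067 × 0.7300) = 0.6655.
HTMT = 0.1733 / 0.6655 = 0.260.

0.260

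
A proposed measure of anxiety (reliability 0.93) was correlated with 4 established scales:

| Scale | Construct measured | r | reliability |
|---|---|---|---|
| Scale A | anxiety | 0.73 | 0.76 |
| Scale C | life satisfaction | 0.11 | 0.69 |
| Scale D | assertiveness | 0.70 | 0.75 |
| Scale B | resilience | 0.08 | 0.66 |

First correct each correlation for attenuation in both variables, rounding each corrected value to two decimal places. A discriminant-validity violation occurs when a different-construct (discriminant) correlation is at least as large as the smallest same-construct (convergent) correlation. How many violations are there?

0

Disattenuated r (r / √(r_scale · r_new)):
  Scale A (conv): 0.73 / √(0.76·0.93) = 0.87
  Scale C (disc): 0.11 / √(0.69·0.93) = 0.14
  Scale D (disc): 0.70 / √(0.75·0.93) = 0.84
  Scale B (disc): 0.08 / √(0.66·0.93) = 0.10
Smallest convergent = 0.87. Discriminant values: 0.14, 0.84, 0.10; count ≥ 0.87 → 0.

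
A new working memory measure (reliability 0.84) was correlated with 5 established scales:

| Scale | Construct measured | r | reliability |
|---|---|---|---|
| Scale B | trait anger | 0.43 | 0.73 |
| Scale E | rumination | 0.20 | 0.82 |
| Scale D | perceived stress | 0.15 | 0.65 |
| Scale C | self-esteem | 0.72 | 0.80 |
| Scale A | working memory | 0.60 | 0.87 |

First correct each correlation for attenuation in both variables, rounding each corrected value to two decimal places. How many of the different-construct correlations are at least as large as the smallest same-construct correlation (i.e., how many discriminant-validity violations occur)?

1

Disattenuated r (r / √(r_scale · r_new)):
  Scale B (disc): 0.43 / √(0.73·0.84) = 0.55
  Scale E (disc): 0.20 / √(0.82·0.84) = 0.24
  Scale D (disc): 0.15 / √(0.65·0.84) = 0.20
  Scale C (disc): 0.72 / √(0.80·0.84) = 0.88
  Scale A (conv): 0.60 / √(0.87·0.84) = 0.70
Smallest convergent = 0.70. Discriminant values: 0.55, 0.24, 0.20, 0.88; count ≥ 0.70 → 1.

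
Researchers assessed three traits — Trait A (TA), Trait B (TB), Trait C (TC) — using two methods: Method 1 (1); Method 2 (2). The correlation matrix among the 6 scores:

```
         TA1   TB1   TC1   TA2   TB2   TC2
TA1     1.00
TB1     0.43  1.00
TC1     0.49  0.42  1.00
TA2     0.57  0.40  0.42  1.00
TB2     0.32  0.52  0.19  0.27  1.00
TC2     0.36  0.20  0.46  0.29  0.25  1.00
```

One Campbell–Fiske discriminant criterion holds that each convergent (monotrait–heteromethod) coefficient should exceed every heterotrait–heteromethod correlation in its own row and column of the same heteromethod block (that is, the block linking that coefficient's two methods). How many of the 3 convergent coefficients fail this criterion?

Convergent coefficients and their comparison sets:
TA (methods 1·2): 0.57 vs {0.32, 0.40, 0.36, 0.42} → pass.
TB (methods 1·2): 0.52 vs {0.40, 0.32, 0.20, 0.19} → pass.
TC (methods 1·2): 0.46 vs {0.42, 0.36, 0.19, 0.20} → pass.
0 of 3 fail.

0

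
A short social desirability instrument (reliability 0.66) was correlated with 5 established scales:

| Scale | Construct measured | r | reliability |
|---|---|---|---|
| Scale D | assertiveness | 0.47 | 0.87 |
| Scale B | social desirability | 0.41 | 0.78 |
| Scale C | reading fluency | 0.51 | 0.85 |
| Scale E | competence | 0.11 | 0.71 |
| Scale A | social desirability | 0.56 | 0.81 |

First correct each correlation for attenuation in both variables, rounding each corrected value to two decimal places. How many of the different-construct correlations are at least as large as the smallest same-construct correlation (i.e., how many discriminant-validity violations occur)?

2

Disattenuated r (r / √(r_scale · r_new)):
  Scale D (disc): 0.47 / √(0.87·0.66) = 0.62
  Scale B (conv): 0.41 / √(0.78·0.66) = 0.57
  Scale C (disc): 0.51 / √(0.85·0.66) = 0.68
  Scale E (disc): 0.11 / √(0.71·0.66) = 0.16
  Scale A (conv): 0.56 / √(0.81·0.66) = 0.77
Smallest convergent = 0.57. Discriminant values: 0.62, 0.68, 0.16; count ≥ 0.57 → 2.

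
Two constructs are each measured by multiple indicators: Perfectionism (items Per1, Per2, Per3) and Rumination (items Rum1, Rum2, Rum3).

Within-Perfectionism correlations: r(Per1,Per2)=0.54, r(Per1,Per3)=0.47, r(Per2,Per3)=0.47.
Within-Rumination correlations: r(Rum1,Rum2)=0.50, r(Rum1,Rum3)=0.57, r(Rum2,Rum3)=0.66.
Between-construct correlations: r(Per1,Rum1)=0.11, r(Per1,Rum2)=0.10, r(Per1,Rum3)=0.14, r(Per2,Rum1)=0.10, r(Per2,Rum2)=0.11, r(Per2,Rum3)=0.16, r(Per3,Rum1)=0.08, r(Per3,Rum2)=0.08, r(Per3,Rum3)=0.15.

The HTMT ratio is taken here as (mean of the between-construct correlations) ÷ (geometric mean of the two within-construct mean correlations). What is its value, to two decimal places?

0.21

Between-construct mean = 1.03/9 = 0.1144.
Mean within-Per = 1.48/3 = 0.4933; mean within-Rum = 1.73/3 = 0.5767.
Geometric mean = √(0.4933 × 0.5767) = 0.5334.
HTMT = 0.1144 / 0.5334 = 0.21.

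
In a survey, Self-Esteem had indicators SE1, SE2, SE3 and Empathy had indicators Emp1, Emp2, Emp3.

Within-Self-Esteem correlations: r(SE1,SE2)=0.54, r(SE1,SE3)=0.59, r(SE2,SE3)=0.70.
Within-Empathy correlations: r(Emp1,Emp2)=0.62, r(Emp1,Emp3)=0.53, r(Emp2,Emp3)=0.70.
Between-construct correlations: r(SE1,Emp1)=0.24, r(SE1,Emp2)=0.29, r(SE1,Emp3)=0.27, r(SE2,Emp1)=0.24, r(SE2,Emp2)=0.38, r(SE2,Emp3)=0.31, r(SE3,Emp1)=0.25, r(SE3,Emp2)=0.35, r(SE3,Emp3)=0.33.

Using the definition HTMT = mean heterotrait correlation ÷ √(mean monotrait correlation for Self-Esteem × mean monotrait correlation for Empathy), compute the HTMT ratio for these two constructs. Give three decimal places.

0.482

Mean between = 2.66/9 = 0.2956.
Mean within-SE = 1.83/3 = 0.6100; mean within-Emp = 1.85/3 = 0.6167.
Geometric mean = √(0.6100 × 0.6167) = 0.6133.
HTMT = 0.2956 / 0.6133 = 0.482.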